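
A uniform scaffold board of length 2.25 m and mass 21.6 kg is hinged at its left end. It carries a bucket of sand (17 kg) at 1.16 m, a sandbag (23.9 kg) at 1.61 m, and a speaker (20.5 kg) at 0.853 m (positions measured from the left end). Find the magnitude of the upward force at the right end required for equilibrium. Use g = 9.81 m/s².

Choose the left end as the axis so the unknown pivot reaction has zero arm there.
Beam weight: 21.6 × 9.81 = 211.9 N down at 1.125 m → arm 1.125 m, τ = 211.9 × 1.125 = 238.4 N·m clockwise.
Bucket of sand: 17 × 9.81 = 166.8 N down at 1.16 m → arm 1.16 m, τ = 166.8 × 1.16 = 193.5 N·m clockwise.
Sandbag: 23.9 × 9.81 = 234.5 N down at 1.61 m → arm 1.61 m, τ = 234.5 × 1.61 = 377.5 N·m clockwise.
Speaker: 20.5 × 9.81 = 201.1 N down at 0.853 m → arm 0.853 m, τ = 201.1 × 0.853 = 171.5 N·m clockwise.
Net moment of the loads = 980.9 N·m clockwise.
The upward force F acts at the right end, arm 2.25 m, giving F × 2.25 counterclockwise.
Setting net torque to zero: F × 2.25 = 980.9 → F = 980.9 / 2.25 = 436 N.

F ≈ 436 N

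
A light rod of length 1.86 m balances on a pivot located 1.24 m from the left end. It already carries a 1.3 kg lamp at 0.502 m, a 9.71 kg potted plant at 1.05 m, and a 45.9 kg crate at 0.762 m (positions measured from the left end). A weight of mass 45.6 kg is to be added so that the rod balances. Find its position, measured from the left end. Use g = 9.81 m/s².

Take moments about the pivot (at 1.24 m from the left end).
Lamp: 1.3 × 9.81 = 12.75 N down at 0.502 m → arm 0.738 m, τ = 12.75 × 0.738 = 9.409 N·m counterclockwise.
Potted plant: 9.71 × 9.81 = 95.26 N down at 1.05 m → arm 0.19 m, τ = 95.26 × 0.19 = 18.1 N·m counterclockwise.
Crate: 45.9 × 9.81 = 450.3 N down at 0.762 m → arm 0.478 m, τ = 450.3 × 0.478 = 215.2 N·m counterclockwise.
Net moment of existing loads = 242.7 N·m counterclockwise.
The weight weighs 45.6 × 9.81 = 447.3 N and must supply an equal clockwise moment, so its lever arm about the pivot is 242.7 / 447.3 = 0.543 m.
That puts it at 1.24 + 0.543 = 1.78 m from the left end.

x ≈ 1.78 m from the left end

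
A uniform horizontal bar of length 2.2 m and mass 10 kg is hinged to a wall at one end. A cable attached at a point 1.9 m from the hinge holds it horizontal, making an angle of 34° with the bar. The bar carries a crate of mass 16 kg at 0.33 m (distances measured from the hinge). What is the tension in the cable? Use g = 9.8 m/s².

About the hinge:
Beam weight: 10 × 9.8 = 98 N down at 1.1 m → arm 1.1 m, τ = 98 × 1.1 = 107.8 N·m clockwise.
Crate: 16 × 9.8 = 156.8 N down at 0.33 m → arm 0.33 m, τ = 156.8 × 0.33 = 51.74 N·m clockwise.
Total clockwise load moment = 159.5 N·m.
The cable tension T acts at 1.9 m; only its component perpendicular to the bar, T sinθ, produces torque. sin 34° = 0.5592.
Στ = 0 ⇒ T × 1.9 × 0.5592 = 159.5 ⇒ T = 159.5 / 1.062 = 150 N.

T ≈ 150 N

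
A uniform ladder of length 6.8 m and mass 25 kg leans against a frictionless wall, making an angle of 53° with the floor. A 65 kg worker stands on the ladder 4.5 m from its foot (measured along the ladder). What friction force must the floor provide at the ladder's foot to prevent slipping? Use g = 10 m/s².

f ≈ 418 N

Take moments about the foot of the ladder.
Ladder weight 25×10 = 250 N acts at 3.4 m along the ladder; its horizontal arm is 3.4·cos53° = 2.046 m → τ = 511.5 N·m clockwise.
Worker: 65×10 = 650 N at 4.5 m → arm 2.708 m → τ = 1760 N·m clockwise.
Wall normal N acts horizontally at the top; its moment arm is the height L sinθ = 6.8·sin53° = 5.431 m, counterclockwise.
Balancing moments: N × 5.431 = 2272, giving N = 418 N.
ΣFx = 0: friction at the foot balances the wall's push, so f = N_wall = 418 N.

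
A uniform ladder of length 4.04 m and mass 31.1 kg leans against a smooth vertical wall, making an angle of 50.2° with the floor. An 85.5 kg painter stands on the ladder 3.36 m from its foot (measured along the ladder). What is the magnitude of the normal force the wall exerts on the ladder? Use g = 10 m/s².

Choose the foot of the ladder as the axis so the floor normal and friction both act there and drop out.
Ladder weight 31.1×10 = 311 N acts at 2.02 m along the ladder; its horizontal arm is 2.02·cos50.2° = 1.293 m → τ = 402.1 N·m clockwise.
Painter: 85.5×10 = 855 N at 3.36 m → arm 2.151 m → τ = 1839 N·m clockwise.
Wall normal N acts horizontally at the top; its moment arm is the height L sinθ = 4.04·sin50.2° = 3.104 m, counterclockwise.
Setting net torque to zero: N × 3.104 = 2241 → N = 722 N.

N_wall ≈ 722 N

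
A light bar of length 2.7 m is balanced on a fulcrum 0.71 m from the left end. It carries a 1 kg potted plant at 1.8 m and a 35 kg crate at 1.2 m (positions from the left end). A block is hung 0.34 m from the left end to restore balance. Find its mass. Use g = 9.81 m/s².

m ≈ 49.3 kg

About the fulcrum (at 0.71 m from the left end):
Potted plant: 1 × 9.81 = 9.81 N down at 1.8 m → arm 1.09 m, τ = 9.81 × 1.09 = 10.69 N·m clockwise.
Crate: 35 × 9.81 = 343.4 N down at 1.2 m → arm 0.49 m, τ = 343.4 × 0.49 = 168.3 N·m clockwise.
Net moment of known loads = 179 N·m clockwise.
An unknown mass m at 0.34 m has arm 0.37 m; its moment is m·g·0.37 counterclockwise.
Setting net torque to zero: m × 9.81 × 0.37 = 179 → m = 179 / (9.81 × 0.37) = 49.3 kg.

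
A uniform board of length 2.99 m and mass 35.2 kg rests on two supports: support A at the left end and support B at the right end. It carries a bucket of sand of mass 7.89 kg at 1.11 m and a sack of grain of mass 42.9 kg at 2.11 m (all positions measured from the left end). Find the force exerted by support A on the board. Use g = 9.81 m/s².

Choose support B as the axis so its reaction then has zero moment arm.
Beam weight: 35.2 × 9.81 = 345.3 N down at 1.495 m → arm 1.495 m, τ = 345.3 × 1.495 = 516.2 N·m counterclockwise.
Bucket of sand: 7.89 × 9.81 = 77.4 N down at 1.11 m → arm 1.88 m, τ = 77.4 × 1.88 = 145.5 N·m counterclockwise.
Sack of grain: 42.9 × 9.81 = 420.8 N down at 2.11 m → arm 0.88 m, τ = 420.8 × 0.88 = 370.3 N·m counterclockwise.
Net load moment about support B = 1032 N·m counterclockwise.
Reaction R at support A is upward at 0 m, arm 2.99 m → moment R × 2.99 clockwise.
Στ = 0 ⇒ R × 2.99 = 1032 ⇒ R = 345 N.

R_A ≈ 345 N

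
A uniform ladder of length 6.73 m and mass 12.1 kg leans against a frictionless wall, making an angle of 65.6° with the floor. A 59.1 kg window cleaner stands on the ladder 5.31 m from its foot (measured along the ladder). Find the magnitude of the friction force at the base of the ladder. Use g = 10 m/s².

f ≈ 239 N

Take moments about the foot of the ladder.
Ladder weight 12.1×10 = 121 N acts at 3.365 m along the ladder; its horizontal arm is 3.365·cos65.6° = 1.39 m → τ = 168.2 N·m clockwise.
Window cleaner: 59.1×10 = 591 N at 5.31 m → arm 2.194 m → τ = 1297 N·m clockwise.
Wall normal N acts horizontally at the top; its moment arm is the height L sinθ = 6.73·sin65.6° = 6.129 m, counterclockwise.
Στ = 0 ⇒ N × 6.129 = 1465 ⇒ N = 239 N.
ΣFx = 0: friction at the foot balances the wall's push, so f = N_wall = 239 N.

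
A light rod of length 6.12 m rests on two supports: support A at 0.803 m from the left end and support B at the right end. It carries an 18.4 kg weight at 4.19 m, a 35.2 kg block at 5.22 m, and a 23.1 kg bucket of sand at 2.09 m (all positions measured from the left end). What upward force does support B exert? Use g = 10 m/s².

Choose support A as the axis so its reaction then has zero moment arm.
Weight: 18.4 × 10 = 184 N down at 4.19 m → arm 3.387 m, τ = 184 × 3.387 = 623.2 N·m clockwise.
Block: 35.2 × 10 = 352 N down at 5.22 m → arm 4.417 m, τ = 352 × 4.417 = 1555 N·m clockwise.
Bucket of sand: 23.1 × 10 = 231 N down at 2.09 m → arm 1.287 m, τ = 231 × 1.287 = 297.3 N·m clockwise.
Net load moment about support A = 2476 N·m clockwise.
Reaction R at support B is upward at 6.12 m, arm 5.317 m → moment R × 5.317 counterclockwise.
Balancing moments: R × 5.317 = 2476, giving R = 466 N.

R_B ≈ 466 N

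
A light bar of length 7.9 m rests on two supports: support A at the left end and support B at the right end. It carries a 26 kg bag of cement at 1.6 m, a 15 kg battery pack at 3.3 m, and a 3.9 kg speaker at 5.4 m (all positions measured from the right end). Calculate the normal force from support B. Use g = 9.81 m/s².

R_B ≈ 301 N

Sum moments about support A (its reaction then has zero moment arm).
Bag of cement: 26 × 9.81 = 255.1 N down at 1.6 m → arm 6.3 m, τ = 255.1 × 6.3 = 1607 N·m clockwise.
Battery pack: 15 × 9.81 = 147.2 N down at 3.3 m → arm 4.6 m, τ = 147.2 × 4.6 = 677.1 N·m clockwise.
Speaker: 3.9 × 9.81 = 38.26 N down at 5.4 m → arm 2.5 m, τ = 38.26 × 2.5 = 95.65 N·m clockwise.
Net load moment about support A = 2380 N·m clockwise.
Reaction R at support B is upward at 0 m, arm 7.9 m → moment R × 7.9 counterclockwise.
For rotational equilibrium, R × 7.9 = 2380, so R = 301 N.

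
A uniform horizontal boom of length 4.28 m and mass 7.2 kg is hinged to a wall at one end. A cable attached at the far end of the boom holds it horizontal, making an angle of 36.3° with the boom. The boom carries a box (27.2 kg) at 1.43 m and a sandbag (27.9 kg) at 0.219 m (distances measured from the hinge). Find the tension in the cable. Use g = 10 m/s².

Taking torques about the hinge:
Beam weight: 7.2 × 10 = 72 N down at 2.14 m → arm 2.14 m, τ = 72 × 2.14 = 154.1 N·m clockwise.
Box: 27.2 × 10 = 272 N down at 1.43 m → arm 1.43 m, τ = 272 × 1.43 = 389 N·m clockwise.
Sandbag: 27.9 × 10 = 279 N down at 0.219 m → arm 0.219 m, τ = 279 × 0.219 = 61.1 N·m clockwise.
Total clockwise load moment = 604.2 N·m.
The cable tension T acts at 4.28 m; only its component perpendicular to the boom, T sinθ, produces torque. sin 36.3° = 0.592.
For rotational equilibrium, T × 4.28 × 0.592 = 604.2, so T = 604.2 / 2.534 = 238 N.

T ≈ 238 N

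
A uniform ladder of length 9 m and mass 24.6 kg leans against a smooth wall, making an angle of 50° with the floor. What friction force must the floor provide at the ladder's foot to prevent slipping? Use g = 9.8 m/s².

f ≈ 101 N

Take moments about the foot of the ladder.
Ladder weight 24.6×9.8 = 241.1 N acts at 4.5 m along the ladder; its horizontal arm is 4.5·cos50° = 2.893 m → τ = 697.5 N·m clockwise.
Wall normal N acts horizontally at the top; its moment arm is the height L sinθ = 9·sin50° = 6.894 m, counterclockwise.
Στ = 0 ⇒ N × 6.894 = 697.5 ⇒ N = 101 N.
ΣFx = 0: friction at the foot balances the wall's push, so f = N_wall = 101 N.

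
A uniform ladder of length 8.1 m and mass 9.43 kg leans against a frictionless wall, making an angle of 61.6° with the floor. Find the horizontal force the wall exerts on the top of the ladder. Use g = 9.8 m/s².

Sum moments about the foot of the ladder (the floor normal and friction both act there and drop out).
Ladder weight 9.43×9.8 = 92.41 N acts at 4.05 m along the ladder; its horizontal arm is 4.05·cos61.6° = 1.926 m → τ = 178 N·m clockwise.
Wall normal N acts horizontally at the top; its moment arm is the height L sinθ = 8.1·sin61.6° = 7.125 m, counterclockwise.
Balancing moments: N × 7.125 = 178, giving N = 25 N.

N_wall ≈ 25 N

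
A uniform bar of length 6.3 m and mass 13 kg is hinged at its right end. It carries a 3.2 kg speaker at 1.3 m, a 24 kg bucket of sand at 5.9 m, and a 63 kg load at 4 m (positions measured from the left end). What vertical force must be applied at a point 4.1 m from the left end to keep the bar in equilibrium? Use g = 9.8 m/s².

About the right end:
Beam weight: 13 × 9.8 = 127.4 N down at 3.15 m → arm 3.15 m, τ = 127.4 × 3.15 = 401.3 N·m counterclockwise.
Speaker: 3.2 × 9.8 = 31.36 N down at 1.3 m → arm 5 m, τ = 31.36 × 5 = 156.8 N·m counterclockwise.
Bucket of sand: 24 × 9.8 = 235.2 N down at 5.9 m → arm 0.4 m, τ = 235.2 × 0.4 = 94.08 N·m counterclockwise.
Load: 63 × 9.8 = 617.4 N down at 4 m → arm 2.3 m, τ = 617.4 × 2.3 = 1420 N·m counterclockwise.
Net moment of the loads = 2072 N·m counterclockwise.
The upward force F acts at a point 4.1 m from the left end, arm 2.2 m, giving F × 2.2 clockwise.
Setting net torque to zero: F × 2.2 = 2072 → F = 2072 / 2.2 = 942 N.

F ≈ 942 N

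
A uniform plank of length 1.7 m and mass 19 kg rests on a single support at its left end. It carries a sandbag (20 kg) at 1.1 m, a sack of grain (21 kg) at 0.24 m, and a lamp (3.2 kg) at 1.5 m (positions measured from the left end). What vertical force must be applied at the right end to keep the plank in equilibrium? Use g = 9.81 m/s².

F ≈ 277 N

Taking torques about the left end:
Beam weight: 19 × 9.81 = 186.4 N down at 0.85 m → arm 0.85 m, τ = 186.4 × 0.85 = 158.4 N·m clockwise.
Sandbag: 20 × 9.81 = 196.2 N down at 1.1 m → arm 1.1 m, τ = 196.2 × 1.1 = 215.8 N·m clockwise.
Sack of grain: 21 × 9.81 = 206 N down at 0.24 m → arm 0.24 m, τ = 206 × 0.24 = 49.44 N·m clockwise.
Lamp: 3.2 × 9.81 = 31.39 N down at 1.5 m → arm 1.5 m, τ = 31.39 × 1.5 = 47.09 N·m clockwise.
Net moment of the loads = 470.7 N·m clockwise.
The upward force F acts at the right end, arm 1.7 m, giving F × 1.7 counterclockwise.
For rotational equilibrium, F × 1.7 = 470.7, so F = 470.7 / 1.7 = 277 N.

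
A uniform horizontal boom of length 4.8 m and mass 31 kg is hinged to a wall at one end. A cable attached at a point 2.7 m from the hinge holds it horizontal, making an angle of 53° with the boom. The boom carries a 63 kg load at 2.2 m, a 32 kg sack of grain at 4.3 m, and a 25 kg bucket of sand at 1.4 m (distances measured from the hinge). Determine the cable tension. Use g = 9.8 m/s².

Taking torques about the hinge:
Beam weight: 31 × 9.8 = 303.8 N down at 2.4 m → arm 2.4 m, τ = 303.8 × 2.4 = 729.1 N·m clockwise.
Load: 63 × 9.8 = 617.4 N down at 2.2 m → arm 2.2 m, τ = 617.4 × 2.2 = 1358 N·m clockwise.
Sack of grain: 32 × 9.8 = 313.6 N down at 4.3 m → arm 4.3 m, τ = 313.6 × 4.3 = 1348 N·m clockwise.
Bucket of sand: 25 × 9.8 = 245 N down at 1.4 m → arm 1.4 m, τ = 245 × 1.4 = 343 N·m clockwise.
Total clockwise load moment = 3778 N·m.
The cable tension T acts at 2.7 m; only its component perpendicular to the boom, T sinθ, produces torque. sin 53° = 0.7986.
For rotational equilibrium, T × 2.7 × 0.7986 = 3778, so T = 3778 / 2.156 = 1750 N.

T ≈ 1750 N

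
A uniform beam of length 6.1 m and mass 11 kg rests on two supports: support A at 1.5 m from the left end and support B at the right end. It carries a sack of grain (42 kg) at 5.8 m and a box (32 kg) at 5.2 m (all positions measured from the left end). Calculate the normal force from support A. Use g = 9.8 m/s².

R_A ≈ 160 N

Sum moments about support B (its reaction then has zero moment arm).
Beam weight: 11 × 9.8 = 107.8 N down at 3.05 m → arm 3.05 m, τ = 107.8 × 3.05 = 328.8 N·m counterclockwise.
Sack of grain: 42 × 9.8 = 411.6 N down at 5.8 m → arm 0.3 m, τ = 411.6 × 0.3 = 123.5 N·m counterclockwise.
Box: 32 × 9.8 = 313.6 N down at 5.2 m → arm 0.9 m, τ = 313.6 × 0.9 = 282.2 N·m counterclockwise.
Net load moment about support B = 734.5 N·m counterclockwise.
Reaction R at support A is upward at 1.5 m, arm 4.6 m → moment R × 4.6 clockwise.
Στ = 0 ⇒ R × 4.6 = 734.5 ⇒ R = 160 N.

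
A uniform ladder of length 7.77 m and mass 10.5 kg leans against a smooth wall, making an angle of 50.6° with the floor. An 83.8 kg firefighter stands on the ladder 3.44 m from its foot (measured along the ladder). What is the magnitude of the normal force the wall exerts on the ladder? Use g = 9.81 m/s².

N_wall ≈ 341 N

Choose the foot of the ladder as the axis so the floor normal and friction both act there and drop out.
Ladder weight 10.5×9.81 = 103 N acts at 3.885 m along the ladder; its horizontal arm is 3.885·cos50.6° = 2.466 m → τ = 254 N·m clockwise.
Firefighter: 83.8×9.81 = 822.1 N at 3.44 m → arm 2.183 m → τ = 1795 N·m clockwise.
Wall normal N acts horizontally at the top; its moment arm is the height L sinθ = 7.77·sin50.6° = 6.004 m, counterclockwise.
Setting net torque to zero: N × 6.004 = 2049 → N = 341 N.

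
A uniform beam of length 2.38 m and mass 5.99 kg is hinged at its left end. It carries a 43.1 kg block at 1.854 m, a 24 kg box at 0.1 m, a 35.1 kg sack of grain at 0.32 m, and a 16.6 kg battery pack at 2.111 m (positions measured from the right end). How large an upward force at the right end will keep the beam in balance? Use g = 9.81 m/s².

F ≈ 665 N

Sum moments about the left end (the unknown pivot reaction has zero arm there).
Beam weight: 5.99 × 9.81 = 58.76 N down at 1.19 m → arm 1.19 m, τ = 58.76 × 1.19 = 69.92 N·m clockwise.
Block: 43.1 × 9.81 = 422.8 N down at 1.854 m → arm 0.526 m, τ = 422.8 × 0.526 = 222.4 N·m clockwise.
Box: 24 × 9.81 = 235.4 N down at 0.1 m → arm 2.28 m, τ = 235.4 × 2.28 = 536.7 N·m clockwise.
Sack of grain: 35.1 × 9.81 = 344.3 N down at 0.32 m → arm 2.06 m, τ = 344.3 × 2.06 = 709.3 N·m clockwise.
Battery pack: 16.6 × 9.81 = 162.8 N down at 2.111 m → arm 0.269 m, τ = 162.8 × 0.269 = 43.79 N·m clockwise.
Net moment of the loads = 1582 N·m clockwise.
The upward force F acts at the right end, arm 2.38 m, giving F × 2.38 counterclockwise.
Setting net torque to zero: F × 2.38 = 1582 → F = 1582 / 2.38 = 665 N.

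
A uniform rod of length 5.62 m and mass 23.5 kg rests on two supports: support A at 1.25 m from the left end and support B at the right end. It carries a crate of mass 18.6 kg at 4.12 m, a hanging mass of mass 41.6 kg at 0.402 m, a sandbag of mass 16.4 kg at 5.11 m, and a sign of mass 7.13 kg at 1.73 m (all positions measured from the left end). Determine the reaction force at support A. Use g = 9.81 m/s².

Take moments about support B.
Beam weight: 23.5 × 9.81 = 230.5 N down at 2.81 m → arm 2.81 m, τ = 230.5 × 2.81 = 647.7 N·m counterclockwise.
Crate: 18.6 × 9.81 = 182.5 N down at 4.12 m → arm 1.5 m, τ = 182.5 × 1.5 = 273.8 N·m counterclockwise.
Hanging mass: 41.6 × 9.81 = 408.1 N down at 0.402 m → arm 5.218 m, τ = 408.1 × 5.218 = 2129 N·m counterclockwise.
Sandbag: 16.4 × 9.81 = 160.9 N down at 5.11 m → arm 0.51 m, τ = 160.9 × 0.51 = 82.06 N·m counterclockwise.
Sign: 7.13 × 9.81 = 69.95 N down at 1.73 m → arm 3.89 m, τ = 69.95 × 3.89 = 272.1 N·m counterclockwise.
Net load moment about support B = 3405 N·m counterclockwise.
Reaction R at support A is upward at 1.25 m, arm 4.37 m → moment R × 4.37 clockwise.
Στ = 0 ⇒ R × 4.37 = 3405 ⇒ R = 779 N.

R_A ≈ 779 N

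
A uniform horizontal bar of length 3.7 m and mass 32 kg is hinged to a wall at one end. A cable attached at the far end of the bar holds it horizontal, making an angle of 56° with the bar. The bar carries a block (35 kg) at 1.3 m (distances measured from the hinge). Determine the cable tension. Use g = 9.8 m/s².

Sum moments about the hinge (the unknown hinge reaction has zero arm there).
Beam weight: 32 × 9.8 = 313.6 N down at 1.85 m → arm 1.85 m, τ = 313.6 × 1.85 = 580.2 N·m clockwise.
Block: 35 × 9.8 = 343 N down at 1.3 m → arm 1.3 m, τ = 343 × 1.3 = 445.9 N·m clockwise.
Total clockwise load moment = 1026 N·m.
The cable tension T acts at 3.7 m; only its component perpendicular to the bar, T sinθ, produces torque. sin 56° = 0.829.
Στ = 0 ⇒ T × 3.7 × 0.829 = 1026 ⇒ T = 1026 / 3.067 = 335 N.

T ≈ 335 N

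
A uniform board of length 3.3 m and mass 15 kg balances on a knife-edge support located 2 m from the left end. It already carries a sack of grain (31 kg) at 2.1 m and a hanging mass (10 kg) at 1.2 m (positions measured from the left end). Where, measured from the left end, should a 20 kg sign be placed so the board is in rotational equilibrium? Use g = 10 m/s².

About the knife-edge support (at 2 m from the left end):
Beam weight: 15 × 10 = 150 N down at 1.65 m → arm 0.35 m, τ = 150 × 0.35 = 52.5 N·m counterclockwise.
Sack of grain: 31 × 10 = 310 N down at 2.1 m → arm 0.1 m, τ = 310 × 0.1 = 31 N·m clockwise.
Hanging mass: 10 × 10 = 100 N down at 1.2 m → arm 0.8 m, τ = 100 × 0.8 = 80 N·m counterclockwise.
Net moment of existing loads = 101.5 N·m counterclockwise.
The sign weighs 20 × 10 = 200 N and must supply an equal clockwise moment, so its lever arm about the knife-edge support is 101.5 / 200 = 0.507 m.
That puts it at 2 + 0.507 = 2.51 m from the left end.

x ≈ 2.51 m from the left end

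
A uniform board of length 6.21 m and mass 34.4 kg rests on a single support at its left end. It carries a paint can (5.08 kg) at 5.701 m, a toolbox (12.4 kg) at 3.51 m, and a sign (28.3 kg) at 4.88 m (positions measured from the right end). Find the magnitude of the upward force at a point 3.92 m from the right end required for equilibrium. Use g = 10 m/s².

F ≈ 788 N

Choose the left end as the axis so the unknown pivot reaction has zero arm there.
Beam weight: 34.4 × 10 = 344 N down at 3.105 m → arm 3.105 m, τ = 344 × 3.105 = 1068 N·m clockwise.
Paint can: 5.08 × 10 = 50.8 N down at 5.701 m → arm 0.509 m, τ = 50.8 × 0.509 = 25.86 N·m clockwise.
Toolbox: 12.4 × 10 = 124 N down at 3.51 m → arm 2.7 m, τ = 124 × 2.7 = 334.8 N·m clockwise.
Sign: 28.3 × 10 = 283 N down at 4.88 m → arm 1.33 m, τ = 283 × 1.33 = 376.4 N·m clockwise.
Net moment of the loads = 1805 N·m clockwise.
The upward force F acts at a point 3.92 m from the right end, arm 2.29 m, giving F × 2.29 counterclockwise.
Balancing moments: F × 2.29 = 1805, giving F = 1805 / 2.29 = 788 N.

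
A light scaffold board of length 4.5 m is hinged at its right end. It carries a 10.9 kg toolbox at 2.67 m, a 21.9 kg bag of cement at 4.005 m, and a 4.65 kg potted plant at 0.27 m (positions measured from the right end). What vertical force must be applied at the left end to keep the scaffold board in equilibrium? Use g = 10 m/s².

F ≈ 262 N

Sum moments about the right end (the unknown pivot reaction has zero arm there).
Toolbox: 10.9 × 10 = 109 N down at 2.67 m → arm 2.67 m, τ = 109 × 2.67 = 291 N·m counterclockwise.
Bag of cement: 21.9 × 10 = 219 N down at 4.005 m → arm 4.005 m, τ = 219 × 4.005 = 877.1 N·m counterclockwise.
Potted plant: 4.65 × 10 = 46.5 N down at 0.27 m → arm 0.27 m, τ = 46.5 × 0.27 = 12.56 N·m counterclockwise.
Net moment of the loads = 1181 N·m counterclockwise.
The upward force F acts at the left end, arm 4.5 m, giving F × 4.5 clockwise.
Στ = 0 ⇒ F × 4.5 = 1181 ⇒ F = 1181 / 4.5 = 262 N.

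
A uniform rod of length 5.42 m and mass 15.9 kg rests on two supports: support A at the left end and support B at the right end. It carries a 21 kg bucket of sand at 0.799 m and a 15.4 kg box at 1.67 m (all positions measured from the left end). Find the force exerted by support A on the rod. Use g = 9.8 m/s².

Take moments about support B.
Beam weight: 15.9 × 9.8 = 155.8 N down at 2.71 m → arm 2.71 m, τ = 155.8 × 2.71 = 422.2 N·m counterclockwise.
Bucket of sand: 21 × 9.8 = 205.8 N down at 0.799 m → arm 4.621 m, τ = 205.8 × 4.621 = 951 N·m counterclockwise.
Box: 15.4 × 9.8 = 150.9 N down at 1.67 m → arm 3.75 m, τ = 150.9 × 3.75 = 565.9 N·m counterclockwise.
Net load moment about support B = 1939 N·m counterclockwise.
Reaction R at support A is upward at 0 m, arm 5.42 m → moment R × 5.42 clockwise.
For rotational equilibrium, R × 5.42 = 1939, so R = 358 N.

R_A ≈ 358 N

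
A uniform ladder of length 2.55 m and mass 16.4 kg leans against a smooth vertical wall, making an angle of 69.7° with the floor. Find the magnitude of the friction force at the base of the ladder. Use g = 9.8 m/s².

Take moments about the foot of the ladder.
Ladder weight 16.4×9.8 = 160.7 N acts at 1.275 m along the ladder; its horizontal arm is 1.275·cos69.7° = 0.4423 m → τ = 71.08 N·m clockwise.
Wall normal N acts horizontally at the top; its moment arm is the height L sinθ = 2.55·sin69.7° = 2.392 m, counterclockwise.
Στ = 0 ⇒ N × 2.392 = 71.08 ⇒ N = 29.7 N.
ΣFx = 0: friction at the foot balances the wall's push, so f = N_wall = 29.7 N.

f ≈ 29.7 N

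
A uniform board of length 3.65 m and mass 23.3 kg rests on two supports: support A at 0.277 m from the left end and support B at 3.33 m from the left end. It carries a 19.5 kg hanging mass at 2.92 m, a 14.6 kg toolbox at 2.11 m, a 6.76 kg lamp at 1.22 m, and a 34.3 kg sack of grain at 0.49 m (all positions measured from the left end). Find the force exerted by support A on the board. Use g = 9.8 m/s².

Take moments about support B.
Beam weight: 23.3 × 9.8 = 228.3 N down at 1.825 m → arm 1.505 m, τ = 228.3 × 1.505 = 343.6 N·m counterclockwise.
Hanging mass: 19.5 × 9.8 = 191.1 N down at 2.92 m → arm 0.41 m, τ = 191.1 × 0.41 = 78.35 N·m counterclockwise.
Toolbox: 14.6 × 9.8 = 143.1 N down at 2.11 m → arm 1.22 m, τ = 143.1 × 1.22 = 174.6 N·m counterclockwise.
Lamp: 6.76 × 9.8 = 66.25 N down at 1.22 m → arm 2.11 m, τ = 66.25 × 2.11 = 139.8 N·m counterclockwise.
Sack of grain: 34.3 × 9.8 = 336.1 N down at 0.49 m → arm 2.84 m, τ = 336.1 × 2.84 = 954.5 N·m counterclockwise.
Net load moment about support B = 1691 N·m counterclockwise.
Reaction R at support A is upward at 0.277 m, arm 3.053 m → moment R × 3.053 clockwise.
For rotational equilibrium, R × 3.053 = 1691, so R = 554 N.

R_A ≈ 554 N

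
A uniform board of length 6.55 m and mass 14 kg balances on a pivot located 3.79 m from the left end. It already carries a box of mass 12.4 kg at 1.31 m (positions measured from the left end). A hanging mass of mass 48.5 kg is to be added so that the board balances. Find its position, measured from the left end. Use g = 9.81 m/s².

x ≈ 4.57 m from the left end

Taking torques about the pivot (at 3.79 m from the left end):
Beam weight: 14 × 9.81 = 137.3 N down at 3.275 m → arm 0.515 m, τ = 137.3 × 0.515 = 70.71 N·m counterclockwise.
Box: 12.4 × 9.81 = 121.6 N down at 1.31 m → arm 2.48 m, τ = 121.6 × 2.48 = 301.6 N·m counterclockwise.
Net moment of existing loads = 372.3 N·m counterclockwise.
The hanging mass weighs 48.5 × 9.81 = 475.8 N and must supply an equal clockwise moment, so its lever arm about the pivot is 372.3 / 475.8 = 0.782 m.
That puts it at 3.79 + 0.782 = 4.57 m from the left end.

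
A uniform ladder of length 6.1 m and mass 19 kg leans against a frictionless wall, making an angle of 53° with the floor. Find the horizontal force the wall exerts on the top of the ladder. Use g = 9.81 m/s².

N_wall ≈ 70.2 N

About the foot of the ladder:
Ladder weight 19×9.81 = 186.4 N acts at 3.05 m along the ladder; its horizontal arm is 3.05·cos53° = 1.836 m → τ = 342.2 N·m clockwise.
Wall normal N acts horizontally at the top; its moment arm is the height L sinθ = 6.1·sin53° = 4.872 m, counterclockwise.
Balancing moments: N × 4.872 = 342.2, giving N = 70.2 N.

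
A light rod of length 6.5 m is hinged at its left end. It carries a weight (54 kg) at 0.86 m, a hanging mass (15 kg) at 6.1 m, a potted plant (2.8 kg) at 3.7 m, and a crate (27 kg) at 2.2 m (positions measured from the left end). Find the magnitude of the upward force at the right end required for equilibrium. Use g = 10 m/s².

F ≈ 320 N

Take moments about the left end.
Weight: 54 × 10 = 540 N down at 0.86 m → arm 0.86 m, τ = 540 × 0.86 = 464.4 N·m clockwise.
Hanging mass: 15 × 10 = 150 N down at 6.1 m → arm 6.1 m, τ = 150 × 6.1 = 915 N·m clockwise.
Potted plant: 2.8 × 10 = 28 N down at 3.7 m → arm 3.7 m, τ = 28 × 3.7 = 103.6 N·m clockwise.
Crate: 27 × 10 = 270 N down at 2.2 m → arm 2.2 m, τ = 270 × 2.2 = 594 N·m clockwise.
Net moment of the loads = 2077 N·m clockwise.
The upward force F acts at the right end, arm 6.5 m, giving F × 6.5 counterclockwise.
Setting net torque to zero: F × 6.5 = 2077 → F = 2077 / 6.5 = 320 N.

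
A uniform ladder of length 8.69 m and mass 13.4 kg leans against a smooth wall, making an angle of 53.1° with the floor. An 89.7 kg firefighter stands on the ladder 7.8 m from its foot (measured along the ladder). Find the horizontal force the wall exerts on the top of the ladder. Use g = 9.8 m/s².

Take moments about the foot of the ladder.
Ladder weight 13.4×9.8 = 131.3 N acts at 4.345 m along the ladder; its horizontal arm is 4.345·cos53.1° = 2.609 m → τ = 342.6 N·m clockwise.
Firefighter: 89.7×9.8 = 879.1 N at 7.8 m → arm 4.683 m → τ = 4117 N·m clockwise.
Wall normal N acts horizontally at the top; its moment arm is the height L sinθ = 8.69·sin53.1° = 6.949 m, counterclockwise.
For rotational equilibrium, N × 6.949 = 4460, so N = 642 N.

N_wall ≈ 642 N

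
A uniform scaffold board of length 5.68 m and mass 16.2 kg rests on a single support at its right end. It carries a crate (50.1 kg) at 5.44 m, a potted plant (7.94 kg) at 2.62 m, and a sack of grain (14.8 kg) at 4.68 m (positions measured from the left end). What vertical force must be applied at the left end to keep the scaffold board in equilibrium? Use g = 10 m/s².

About the right end:
Beam weight: 16.2 × 10 = 162 N down at 2.84 m → arm 2.84 m, τ = 162 × 2.84 = 460.1 N·m counterclockwise.
Crate: 50.1 × 10 = 501 N down at 5.44 m → arm 0.24 m, τ = 501 × 0.24 = 120.2 N·m counterclockwise.
Potted plant: 7.94 × 10 = 79.4 N down at 2.62 m → arm 3.06 m, τ = 79.4 × 3.06 = 243 N·m counterclockwise.
Sack of grain: 14.8 × 10 = 148 N down at 4.68 m → arm 1 m, τ = 148 × 1 = 148 N·m counterclockwise.
Net moment of the loads = 971.3 N·m counterclockwise.
The upward force F acts at the left end, arm 5.68 m, giving F × 5.68 clockwise.
Balancing moments: F × 5.68 = 971.3, giving F = 971.3 / 5.68 = 171 N.

F ≈ 171 N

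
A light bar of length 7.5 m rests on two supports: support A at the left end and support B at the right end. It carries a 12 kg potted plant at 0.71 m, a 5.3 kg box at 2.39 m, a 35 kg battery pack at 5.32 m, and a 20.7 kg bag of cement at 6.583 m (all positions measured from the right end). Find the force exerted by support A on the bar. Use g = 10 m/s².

R_A ≈ 458 N

Choose support B as the axis so its reaction then has zero moment arm.
Potted plant: 12 × 10 = 120 N down at 0.71 m → arm 0.71 m, τ = 120 × 0.71 = 85.2 N·m counterclockwise.
Box: 5.3 × 10 = 53 N down at 2.39 m → arm 2.39 m, τ = 53 × 2.39 = 126.7 N·m counterclockwise.
Battery pack: 35 × 10 = 350 N down at 5.32 m → arm 5.32 m, τ = 350 × 5.32 = 1862 N·m counterclockwise.
Bag of cement: 20.7 × 10 = 207 N down at 6.583 m → arm 6.583 m, τ = 207 × 6.583 = 1363 N·m counterclockwise.
Net load moment about support B = 3437 N·m counterclockwise.
Reaction R at support A is upward at 7.5 m, arm 7.5 m → moment R × 7.5 clockwise.
Στ = 0 ⇒ R × 7.5 = 3437 ⇒ R = 458 N.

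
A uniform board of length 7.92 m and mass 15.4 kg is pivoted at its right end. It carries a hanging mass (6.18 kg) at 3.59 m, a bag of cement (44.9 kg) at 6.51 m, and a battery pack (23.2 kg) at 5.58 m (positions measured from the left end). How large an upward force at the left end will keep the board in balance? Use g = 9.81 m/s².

F ≈ 254 N

About the right end:
Beam weight: 15.4 × 9.81 = 151.1 N down at 3.96 m → arm 3.96 m, τ = 151.1 × 3.96 = 598.4 N·m counterclockwise.
Hanging mass: 6.18 × 9.81 = 60.63 N down at 3.59 m → arm 4.33 m, τ = 60.63 × 4.33 = 262.5 N·m counterclockwise.
Bag of cement: 44.9 × 9.81 = 440.5 N down at 6.51 m → arm 1.41 m, τ = 440.5 × 1.41 = 621.1 N·m counterclockwise.
Battery pack: 23.2 × 9.81 = 227.6 N down at 5.58 m → arm 2.34 m, τ = 227.6 × 2.34 = 532.6 N·m counterclockwise.
Net moment of the loads = 2015 N·m counterclockwise.
The upward force F acts at the left end, arm 7.92 m, giving F × 7.92 clockwise.
For rotational equilibrium, F × 7.92 = 2015, so F = 2015 / 7.92 = 254 N.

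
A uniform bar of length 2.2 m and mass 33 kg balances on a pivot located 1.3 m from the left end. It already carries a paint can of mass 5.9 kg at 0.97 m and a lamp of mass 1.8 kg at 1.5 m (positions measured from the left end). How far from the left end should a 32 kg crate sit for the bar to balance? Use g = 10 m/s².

x ≈ 1.56 m from the left end

Sum moments about the pivot (at 1.3 m from the left end) (the support reaction has zero arm there).
Beam weight: 33 × 10 = 330 N down at 1.1 m → arm 0.2 m, τ = 330 × 0.2 = 66 N·m counterclockwise.
Paint can: 5.9 × 10 = 59 N down at 0.97 m → arm 0.33 m, τ = 59 × 0.33 = 19.47 N·m counterclockwise.
Lamp: 1.8 × 10 = 18 N down at 1.5 m → arm 0.2 m, τ = 18 × 0.2 = 3.6 N·m clockwise.
Net moment of existing loads = 81.87 N·m counterclockwise.
The crate weighs 32 × 10 = 320 N and must supply an equal clockwise moment, so its lever arm about the pivot is 81.87 / 320 = 0.256 m.
That puts it at 1.3 + 0.256 = 1.56 m from the left end.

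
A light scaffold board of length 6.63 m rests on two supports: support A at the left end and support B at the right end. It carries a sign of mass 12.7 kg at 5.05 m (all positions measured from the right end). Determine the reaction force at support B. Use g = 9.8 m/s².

R_B ≈ 29.7 N

Take moments about support A.
Sign: 12.7 × 9.8 = 124.5 N down at 5.05 m → arm 1.58 m, τ = 124.5 × 1.58 = 196.7 N·m clockwise.
Net load moment about support A = 196.7 N·m clockwise.
Reaction R at support B is upward at 0 m, arm 6.63 m → moment R × 6.63 counterclockwise.
Balancing moments: R × 6.63 = 196.7, giving R = 29.7 N.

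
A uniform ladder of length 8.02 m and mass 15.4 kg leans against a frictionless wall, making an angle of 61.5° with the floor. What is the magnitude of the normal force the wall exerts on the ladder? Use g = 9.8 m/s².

N_wall ≈ 41 N

Sum moments about the foot of the ladder (the floor normal and friction both act there and drop out).
Ladder weight 15.4×9.8 = 150.9 N acts at 4.01 m along the ladder; its horizontal arm is 4.01·cos61.5° = 1.913 m → τ = 288.7 N·m clockwise.
Wall normal N acts horizontally at the top; its moment arm is the height L sinθ = 8.02·sin61.5° = 7.048 m, counterclockwise.
Setting net torque to zero: N × 7.048 = 288.7 → N = 41 N.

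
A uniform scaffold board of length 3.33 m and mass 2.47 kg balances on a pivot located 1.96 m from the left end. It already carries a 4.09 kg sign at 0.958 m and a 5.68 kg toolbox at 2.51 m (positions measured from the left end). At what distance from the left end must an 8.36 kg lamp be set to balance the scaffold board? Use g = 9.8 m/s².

x ≈ 2.16 m from the left end

Choose the pivot (at 1.96 m from the left end) as the axis so the support reaction has zero arm there.
Beam weight: 2.47 × 9.8 = 24.21 N down at 1.665 m → arm 0.295 m, τ = 24.21 × 0.295 = 7.142 N·m counterclockwise.
Sign: 4.09 × 9.8 = 40.08 N down at 0.958 m → arm 1.002 m, τ = 40.08 × 1.002 = 40.16 N·m counterclockwise.
Toolbox: 5.68 × 9.8 = 55.66 N down at 2.51 m → arm 0.55 m, τ = 55.66 × 0.55 = 30.61 N·m clockwise.
Net moment of existing loads = 16.69 N·m counterclockwise.
The lamp weighs 8.36 × 9.8 = 81.93 N and must supply an equal clockwise moment, so its lever arm about the pivot is 16.69 / 81.93 = 0.204 m.
That puts it at 1.96 + 0.204 = 2.16 m from the left end.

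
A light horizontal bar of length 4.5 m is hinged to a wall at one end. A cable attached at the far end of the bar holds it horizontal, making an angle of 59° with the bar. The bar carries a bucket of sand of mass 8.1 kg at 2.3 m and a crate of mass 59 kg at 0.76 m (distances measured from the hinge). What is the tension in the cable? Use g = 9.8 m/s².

Taking torques about the hinge:
Bucket of sand: 8.1 × 9.8 = 79.38 N down at 2.3 m → arm 2.3 m, τ = 79.38 × 2.3 = 182.6 N·m clockwise.
Crate: 59 × 9.8 = 578.2 N down at 0.76 m → arm 0.76 m, τ = 578.2 × 0.76 = 439.4 N·m clockwise.
Total clockwise load moment = 622 N·m.
The cable tension T acts at 4.5 m; only its component perpendicular to the bar, T sinθ, produces torque. sin 59° = 0.8572.
Στ = 0 ⇒ T × 4.5 × 0.8572 = 622 ⇒ T = 622 / 3.857 = 161 N.

T ≈ 161 N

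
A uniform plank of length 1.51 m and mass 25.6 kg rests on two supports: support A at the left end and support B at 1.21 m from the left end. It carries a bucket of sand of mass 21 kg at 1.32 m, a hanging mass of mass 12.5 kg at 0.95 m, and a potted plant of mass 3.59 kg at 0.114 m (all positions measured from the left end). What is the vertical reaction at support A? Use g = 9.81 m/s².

About support B:
Beam weight: 25.6 × 9.81 = 251.1 N down at 0.755 m → arm 0.455 m, τ = 251.1 × 0.455 = 114.3 N·m counterclockwise.
Bucket of sand: 21 × 9.81 = 206 N down at 1.32 m → arm 0.11 m, τ = 206 × 0.11 = 22.66 N·m clockwise.
Hanging mass: 12.5 × 9.81 = 122.6 N down at 0.95 m → arm 0.26 m, τ = 122.6 × 0.26 = 31.88 N·m counterclockwise.
Potted plant: 3.59 × 9.81 = 35.22 N down at 0.114 m → arm 1.096 m, τ = 35.22 × 1.096 = 38.6 N·m counterclockwise.
Net load moment about support B = 162.1 N·m counterclockwise.
Reaction R at support A is upward at 0 m, arm 1.21 m → moment R × 1.21 clockwise.
Στ = 0 ⇒ R × 1.21 = 162.1 ⇒ R = 134 N.

R_A ≈ 134 N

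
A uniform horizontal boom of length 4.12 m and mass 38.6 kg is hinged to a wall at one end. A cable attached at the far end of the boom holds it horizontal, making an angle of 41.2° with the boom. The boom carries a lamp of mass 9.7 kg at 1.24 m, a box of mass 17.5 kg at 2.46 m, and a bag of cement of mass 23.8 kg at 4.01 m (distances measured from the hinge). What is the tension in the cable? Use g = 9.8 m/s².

T ≈ 831 N

Choose the hinge as the axis so the unknown hinge reaction has zero arm there.
Beam weight: 38.6 × 9.8 = 378.3 N down at 2.06 m → arm 2.06 m, τ = 378.3 × 2.06 = 779.3 N·m clockwise.
Lamp: 9.7 × 9.8 = 95.06 N down at 1.24 m → arm 1.24 m, τ = 95.06 × 1.24 = 117.9 N·m clockwise.
Box: 17.5 × 9.8 = 171.5 N down at 2.46 m → arm 2.46 m, τ = 171.5 × 2.46 = 421.9 N·m clockwise.
Bag of cement: 23.8 × 9.8 = 233.2 N down at 4.01 m → arm 4.01 m, τ = 233.2 × 4.01 = 935.1 N·m clockwise.
Total clockwise load moment = 2254 N·m.
The cable tension T acts at 4.12 m; only its component perpendicular to the boom, T sinθ, produces torque. sin 41.2° = 0.6587.
For rotational equilibrium, T × 4.12 × 0.6587 = 2254, so T = 2254 / 2.714 = 831 N.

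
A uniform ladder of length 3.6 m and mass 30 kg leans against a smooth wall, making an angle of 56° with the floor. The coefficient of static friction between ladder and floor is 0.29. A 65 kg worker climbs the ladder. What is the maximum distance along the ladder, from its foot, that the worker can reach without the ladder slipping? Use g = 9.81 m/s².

d ≈ 1.43 m

Take moments about the foot of the ladder.
Ladder weight 30×9.81 = 294.3 N acts at 1.8 m along the ladder; its horizontal arm is 1.8·cos56° = 1.007 m → τ = 296.4 N·m clockwise.
Worker weight 65×9.81 = 637.6 N at distance d → arm d·cos56° → τ = 637.6·d·0.5592 clockwise.
Wall normal N at the top has arm L sinθ = 2.985 m counterclockwise, so Στ = 0 gives N·2.985 = 296.4 + 356.5·d.
ΣFy = 0 ⇒ N_floor = 931.9 N, so the maximum friction is μ_s·N_floor = 0.29×931.9 = 270.3 N. ΣFx = 0 ⇒ N_wall = f, so at the slipping point N = 270.3 N.
Substituting: 270.3×2.985 = 296.4 + 356.5·d ⇒ d = (806.8 − 296.4) / 356.5 = 1.43 m.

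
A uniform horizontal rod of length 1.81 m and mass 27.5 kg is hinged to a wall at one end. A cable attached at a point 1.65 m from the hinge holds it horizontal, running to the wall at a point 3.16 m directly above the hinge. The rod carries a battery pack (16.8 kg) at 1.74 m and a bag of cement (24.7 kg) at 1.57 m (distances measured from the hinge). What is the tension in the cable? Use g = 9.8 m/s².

T ≈ 622 N

Take moments about the hinge.
Beam weight: 27.5 × 9.8 = 269.5 N down at 0.905 m → arm 0.905 m, τ = 269.5 × 0.905 = 243.9 N·m clockwise.
Battery pack: 16.8 × 9.8 = 164.6 N down at 1.74 m → arm 1.74 m, τ = 164.6 × 1.74 = 286.4 N·m clockwise.
Bag of cement: 24.7 × 9.8 = 242.1 N down at 1.57 m → arm 1.57 m, τ = 242.1 × 1.57 = 380.1 N·m clockwise.
Total clockwise load moment = 910.4 N·m.
The cable tension T acts at 1.65 m; only its component perpendicular to the rod, T sinθ, produces torque. sinθ = h/√(h²+d²) = 3.16/√(3.16²+1.65²) = 0.8864.
Setting net torque to zero: T × 1.65 × 0.8864 = 910.4 → T = 910.4 / 1.463 = 622 N.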